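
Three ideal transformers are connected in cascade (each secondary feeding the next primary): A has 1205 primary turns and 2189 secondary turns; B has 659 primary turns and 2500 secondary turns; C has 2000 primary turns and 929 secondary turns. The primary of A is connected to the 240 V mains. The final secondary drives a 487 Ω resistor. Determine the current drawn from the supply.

I_supply ≈ 5.05 A

Secondary of A: V = 240.00 × 2189/1205 = 435.98 V.
Secondary of B: V = 435.98 × 2500/659 = 1654.0 V.
Secondary of C: V = 1654.0 × 929/2000 = 768.26 V.
I_load = 768.26/487 = 1.5775 A, so P_out = 768.26 × 1.5775 = 1212.0 W.
All ideal ⇒ P_in = P_out, so I_supply = 1212.0/240 = 5.05 A.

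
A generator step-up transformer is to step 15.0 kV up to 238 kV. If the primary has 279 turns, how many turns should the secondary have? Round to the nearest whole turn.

N_s = 4427 turns

N_s/N_p = V_s/V_p, so N_s = 279 × 238000/15000 = 4426.8 ≈ 4427 turns.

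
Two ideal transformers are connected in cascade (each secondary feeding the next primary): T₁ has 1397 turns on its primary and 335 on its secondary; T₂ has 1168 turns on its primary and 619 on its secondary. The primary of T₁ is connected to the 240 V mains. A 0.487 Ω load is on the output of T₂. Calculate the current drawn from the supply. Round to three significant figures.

I_supply ≈ 7.96 A

After T₁: V = 240.00 × 335/1397 = 57.552 V.
After T₂: V = 57.552 × 619/1168 = 30.501 V.
I_load = 30.501/0.487 = 62.629 A, so P_out = 30.501 × 62.629 = 1910.2 W.
All ideal ⇒ P_in = P_out, so I_supply = 1910.2/240 = 7.96 A.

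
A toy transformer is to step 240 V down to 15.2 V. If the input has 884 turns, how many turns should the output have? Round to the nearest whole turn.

N_out = 56 turns

N_out/N_in = V_out/V_in, so N_out = 884 × 15.2/240 = 56.0 ≈ 56 turns.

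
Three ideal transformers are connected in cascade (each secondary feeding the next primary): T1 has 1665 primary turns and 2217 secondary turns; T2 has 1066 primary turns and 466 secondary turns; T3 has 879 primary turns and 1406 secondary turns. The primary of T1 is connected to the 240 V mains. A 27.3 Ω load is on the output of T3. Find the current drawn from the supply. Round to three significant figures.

After T1: V = 240.00 × 2217/1665 = 319.57 V.
After T2: V = 319.57 × 466/1066 = 139.70 V.
After T3: V = 139.70 × 1406/879 = 223.45 V.
I_load = 223.45/27.3 = 8.1851 A, so P_out = 223.45 × 8.1851 = 1829.0 W.
All ideal ⇒ P_in = P_out, so I_supply = 1829.0/240 = 7.62 A.

I_supply ≈ 7.62 A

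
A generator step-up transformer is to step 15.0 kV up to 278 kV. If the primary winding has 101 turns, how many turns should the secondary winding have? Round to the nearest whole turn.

N_s/N_p = V_s/V_p, so N_s = 101 × 278000/15000 = 1871.9 ≈ 1872 turns.

N_s = 1872 turns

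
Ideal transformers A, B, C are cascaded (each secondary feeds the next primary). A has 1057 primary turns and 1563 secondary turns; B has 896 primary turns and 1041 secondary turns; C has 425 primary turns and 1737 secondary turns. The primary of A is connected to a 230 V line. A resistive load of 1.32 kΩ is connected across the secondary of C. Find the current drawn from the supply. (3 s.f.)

Secondary of A: V = 230.00 × 1563/1057 = 340.10 V.
Secondary of B: V = 340.10 × 1041/896 = 395.14 V.
Secondary of C: V = 395.14 × 1737/425 = 1615.0 V.
I_load = 1615.0/1320 = 1.2235 A, so P_out = 1615.0 × 1.2235 = 1975.9 W.
All ideal ⇒ P_in = P_out, so I_supply = 1975.9/230 = 8.59 A.

I_supply ≈ 8.59 A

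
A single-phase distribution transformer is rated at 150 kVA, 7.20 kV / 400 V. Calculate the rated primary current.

I_p ≈ 20.8 A

I_p = S/V_p = 150000/7200 = 20.8 A.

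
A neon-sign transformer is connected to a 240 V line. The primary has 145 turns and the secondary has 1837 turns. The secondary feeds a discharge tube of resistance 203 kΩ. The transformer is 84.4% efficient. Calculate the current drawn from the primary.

I_p ≈ 0.225 A

V_s = 240 × 1837/145 = 3040.6 V.
I_s = V_s/R = 3040.6/203000 = 0.014978 A.
P_out = V_s I_s = 3040.6 × 0.014978 = 45.542 W.
P_in = P_out/η = 45.542/0.844 = 53.959 W.
I_p = P_in/V_p = 53.959/240 = 0.225 A.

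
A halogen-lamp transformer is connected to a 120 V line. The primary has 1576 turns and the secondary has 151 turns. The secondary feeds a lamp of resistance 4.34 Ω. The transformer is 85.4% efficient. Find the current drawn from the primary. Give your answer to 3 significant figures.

V_s = 120 × 151/1576 = 11.497 V.
I_s = V_s/R = 11.497/4.34 = 2.6492 A.
P_out = V_s I_s = 11.497 × 2.6492 = 30.459 W.
P_in = P_out/η = 30.459/0.854 = 35.666 W.
I_p = P_in/V_p = 35.666/120 = 0.297 A.

I_p ≈ 0.297 A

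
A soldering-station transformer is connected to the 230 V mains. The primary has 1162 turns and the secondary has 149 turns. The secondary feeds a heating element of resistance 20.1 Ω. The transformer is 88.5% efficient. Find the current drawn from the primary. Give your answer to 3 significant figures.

V_s = 230 × 149/1162 = 29.492 V.
I_s = V_s/R = 29.492/20.1 = 1.4673 A.
P_out = V_s I_s = 29.492 × 1.4673 = 43.273 W.
P_in = P_out/η = 43.273/0.885 = 48.896 W.
I_p = P_in/V_p = 48.896/230 = 0.213 A.

I_p ≈ 0.213 A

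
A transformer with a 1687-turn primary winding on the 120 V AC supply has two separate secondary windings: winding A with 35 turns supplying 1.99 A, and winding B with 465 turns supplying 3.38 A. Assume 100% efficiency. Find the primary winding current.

V_A = 120 × 35/1687 = 2.4896 V; V_B = 120 × 465/1687 = 33.076 V.
P_out = V_A I_A + V_B I_B = 2.4896×1.99 + 33.076×3.38 = 4.9544 + 111.80 = 116.75 W.
Ideal ⇒ P_in = P_out, so I_p = P_out/V_p = 116.75/120 = 0.973 A.

I_p ≈ 0.973 A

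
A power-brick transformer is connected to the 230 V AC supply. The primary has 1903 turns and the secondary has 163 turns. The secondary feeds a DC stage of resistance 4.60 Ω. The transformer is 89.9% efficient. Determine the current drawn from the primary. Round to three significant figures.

I_p ≈ 0.408 A

V_s = 230 × 163/1903 = 19.700 V.
I_s = V_s/R = 19.700/4.60 = 4.2827 A.
P_out = V_s I_s = 19.700 × 4.2827 = 84.371 W.
P_in = P_out/η = 84.371/0.899 = 93.850 W.
I_p = P_in/V_p = 93.850/230 = 0.408 A.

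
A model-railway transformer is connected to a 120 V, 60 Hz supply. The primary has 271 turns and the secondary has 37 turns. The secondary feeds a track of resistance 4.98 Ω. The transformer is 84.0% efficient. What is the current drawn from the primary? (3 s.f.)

I_p ≈ 0.535 A

V_s = 120 × 37/271 = 16.384 V.
I_s = V_s/R = 16.384/4.98 = 3.2899 A.
P_out = V_s I_s = 16.384 × 3.2899 = 53.901 W.
P_in = P_out/η = 53.901/0.840 = 64.168 W.
I_p = P_in/V_p = 64.168/120 = 0.535 A.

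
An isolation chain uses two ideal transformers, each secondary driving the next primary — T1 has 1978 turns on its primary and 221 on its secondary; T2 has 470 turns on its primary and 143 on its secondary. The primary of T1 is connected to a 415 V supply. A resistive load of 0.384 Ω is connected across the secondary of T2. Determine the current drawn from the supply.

I_supply ≈ 1.25 A

Secondary of T1: V = 415.00 × 221/1978 = 46.368 V.
Secondary of T2: V = 46.368 × 143/470 = 14.108 V.
I_load = 14.108/0.384 = 36.738 A, so P_out = 14.108 × 36.738 = 518.29 W.
All ideal ⇒ P_in = P_out, so I_supply = 518.29/415 = 1.25 A.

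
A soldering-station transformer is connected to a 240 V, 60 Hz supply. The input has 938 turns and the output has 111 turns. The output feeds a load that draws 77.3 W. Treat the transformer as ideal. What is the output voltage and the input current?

V_out ≈ 28.4 V, I_in ≈ 0.322 A

V_out = V_in × N_out/N_in = 240 × 111/938 = 28.401 V.
I_out = P/V_out = 77.3/28.401 = 2.7217 A.
I_in = I_out × N_out/N_in = 2.7217 × 111/938 = 0.322 A.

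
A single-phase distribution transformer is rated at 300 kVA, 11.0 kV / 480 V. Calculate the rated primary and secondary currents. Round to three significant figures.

I_p = S/V_p = 300000/11000 = 27.3 A.
I_s = S/V_s = 300000/480 = 625 A.

I_p ≈ 27.3 A, I_s ≈ 625 A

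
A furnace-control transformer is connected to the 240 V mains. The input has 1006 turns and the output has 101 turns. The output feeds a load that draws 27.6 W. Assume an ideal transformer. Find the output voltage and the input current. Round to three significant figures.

V_out ≈ 24.1 V, I_in ≈ 0.115 A

V_out = V_in × N_out/N_in = 240 × 101/1006 = 24.095 V.
I_out = P/V_out = 27.6/24.095 = 1.1454 A.
I_in = I_out × N_out/N_in = 1.1454 × 101/1006 = 0.115 A.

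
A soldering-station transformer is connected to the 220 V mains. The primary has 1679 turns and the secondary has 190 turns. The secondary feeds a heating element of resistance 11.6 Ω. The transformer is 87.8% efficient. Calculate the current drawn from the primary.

I_p ≈ 0.277 A

V_s = 220 × 190/1679 = 24.896 V.
I_s = V_s/R = 24.896/11.6 = 2.1462 A.
P_out = V_s I_s = 24.896 × 2.1462 = 53.431 W.
P_in = P_out/η = 53.431/0.878 = 60.855 W.
I_p = P_in/V_p = 60.855/220 = 0.277 A.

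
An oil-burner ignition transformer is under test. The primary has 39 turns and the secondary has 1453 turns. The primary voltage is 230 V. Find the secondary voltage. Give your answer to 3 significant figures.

V_s/V_p = N_s/N_p, so V_s = 230 × 1453/39 = 8570 V.

V_s ≈ 8570 V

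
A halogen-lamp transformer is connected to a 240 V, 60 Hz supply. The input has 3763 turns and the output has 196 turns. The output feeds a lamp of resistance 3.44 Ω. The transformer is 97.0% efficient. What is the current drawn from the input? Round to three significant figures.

V_out = 240 × 196/3763 = 12.501 V.
I_out = V_out/R = 12.501/3.44 = 3.6339 A.
P_out = V_out I_out = 12.501 × 3.6339 = 45.426 W.
P_in = P_out/η = 45.426/0.970 = 46.831 W.
I_in = P_in/V_in = 46.831/240 = 0.195 A.

I_in ≈ 0.195 A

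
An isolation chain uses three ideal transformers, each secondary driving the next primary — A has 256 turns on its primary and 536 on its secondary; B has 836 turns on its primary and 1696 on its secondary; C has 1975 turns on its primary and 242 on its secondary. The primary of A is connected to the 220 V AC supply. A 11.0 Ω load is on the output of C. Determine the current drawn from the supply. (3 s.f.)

Secondary of A: V = 220.00 × 536/256 = 460.62 V.
Secondary of B: V = 460.62 × 1696/836 = 934.47 V.
Secondary of C: V = 934.47 × 242/1975 = 114.50 V.
I_load = 114.50/11.0 = 10.409 A, so P_out = 114.50 × 10.409 = 1191.9 W.
All ideal ⇒ P_in = P_out, so I_supply = 1191.9/220 = 5.42 A.

I_supply ≈ 5.42 A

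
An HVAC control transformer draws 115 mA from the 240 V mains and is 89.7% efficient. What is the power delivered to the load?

P_in = V_p I_p = 240 × 0.115 = 27.600 W.
P_out = η P_in = 0.897 × 27.600 = 24.8 W.

P_out ≈ 24.8 W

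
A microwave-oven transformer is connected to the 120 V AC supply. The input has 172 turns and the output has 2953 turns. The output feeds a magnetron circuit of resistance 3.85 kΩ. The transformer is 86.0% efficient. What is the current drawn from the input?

V_out = 120 × 2953/172 = 2060.2 V.
I_out = V_out/R = 2060.2/3850 = 0.53513 A.
P_out = V_out I_out = 2060.2 × 0.53513 = 1102.5 W.
P_in = P_out/η = 1102.5/0.860 = 1282.0 W.
I_in = P_in/V_in = 1282.0/120 = 10.7 A.

I_in ≈ 10.7 A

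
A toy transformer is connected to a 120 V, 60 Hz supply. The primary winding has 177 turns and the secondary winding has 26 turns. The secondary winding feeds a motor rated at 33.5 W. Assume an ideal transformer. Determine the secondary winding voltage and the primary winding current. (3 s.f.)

V_s = V_p × N_s/N_p = 120 × 26/177 = 17.627 V.
I_s = P/V_s = 33.5/17.627 = 1.9005 A.
I_p = I_s × N_s/N_p = 1.9005 × 26/177 = 0.279 A.

V_s ≈ 17.6 V, I_p ≈ 0.279 A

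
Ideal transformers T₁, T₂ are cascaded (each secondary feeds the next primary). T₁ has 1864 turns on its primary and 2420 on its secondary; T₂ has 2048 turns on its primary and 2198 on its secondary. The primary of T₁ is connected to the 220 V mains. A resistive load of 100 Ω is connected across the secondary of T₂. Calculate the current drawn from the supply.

After T₁: V = 220.00 × 2420/1864 = 285.62 V.
After T₂: V = 285.62 × 2198/2048 = 306.54 V.
I_load = 306.54/100 = 3.0654 A, so P_out = 306.54 × 3.0654 = 939.68 W.
All ideal ⇒ P_in = P_out, so I_supply = 939.68/220 = 4.27 A.

I_supply ≈ 4.27 A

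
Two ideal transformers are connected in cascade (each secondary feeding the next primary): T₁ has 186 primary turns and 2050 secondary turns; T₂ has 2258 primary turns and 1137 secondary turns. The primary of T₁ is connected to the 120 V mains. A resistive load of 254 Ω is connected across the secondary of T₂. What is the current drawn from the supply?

I_supply ≈ 14.6 A

Secondary of T₁: V = 120.00 × 2050/186 = 1322.6 V.
Secondary of T₂: V = 1322.6 × 1137/2258 = 665.98 V.
I_load = 665.98/254 = 2.6220 A, so P_out = 665.98 × 2.6220 = 1746.2 W.
All ideal ⇒ P_in = P_out, so I_supply = 1746.2/120 = 14.6 A.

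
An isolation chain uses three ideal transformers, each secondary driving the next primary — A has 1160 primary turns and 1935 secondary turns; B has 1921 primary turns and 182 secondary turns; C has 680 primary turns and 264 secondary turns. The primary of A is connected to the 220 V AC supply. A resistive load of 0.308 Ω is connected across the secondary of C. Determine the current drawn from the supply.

Secondary of A: V = 220.00 × 1935/1160 = 366.98 V.
Secondary of B: V = 366.98 × 182/1921 = 34.769 V.
Secondary of C: V = 34.769 × 264/680 = 13.498 V.
I_load = 13.498/0.308 = 43.826 A, so P_out = 13.498 × 43.826 = 591.59 W.
All ideal ⇒ P_in = P_out, so I_supply = 591.59/220 = 2.69 A.

I_supply ≈ 2.69 A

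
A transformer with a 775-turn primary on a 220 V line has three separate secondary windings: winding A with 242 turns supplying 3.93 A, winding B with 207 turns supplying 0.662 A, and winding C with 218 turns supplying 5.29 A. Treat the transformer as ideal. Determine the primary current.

V_A = 220 × 242/775 = 68.697 V; V_B = 220 × 207/775 = 58.761 V; V_C = 220 × 218/775 = 61.884 V.
P_out = V_A I_A + V_B I_B + V_C I_C = 68.697×3.93 + 58.761×0.662 + 61.884×5.29 = 269.98 + 38.900 + 327.37 = 636.24 W.
Ideal ⇒ P_in = P_out, so I_p = P_out/V_p = 636.24/220 = 2.89 A.

I_p ≈ 2.89 A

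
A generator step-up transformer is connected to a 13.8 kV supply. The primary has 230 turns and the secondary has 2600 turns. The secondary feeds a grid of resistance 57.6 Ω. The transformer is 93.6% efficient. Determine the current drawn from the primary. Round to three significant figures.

V_s = 13800 × 2600/230 = 156000 V.
I_s = V_s/R = 156000/57.6 = 2708.3 A.
P_out = V_s I_s = 156000 × 2708.3 = 4.2250×10^8 W.
P_in = P_out/η = 4.2250×10^8/0.936 = 4.5139×10^8 W.
I_p = P_in/V_p = 4.5139×10^8/13800 = 32700 A.

I_p ≈ 32700 A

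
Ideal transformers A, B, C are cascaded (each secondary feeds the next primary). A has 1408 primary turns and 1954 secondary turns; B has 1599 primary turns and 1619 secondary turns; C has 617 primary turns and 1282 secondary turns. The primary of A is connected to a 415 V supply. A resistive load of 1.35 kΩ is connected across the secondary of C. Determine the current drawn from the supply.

I_supply ≈ 2.62 A

After A: V = 415.00 × 1954/1408 = 575.93 V.
After B: V = 575.93 × 1619/1599 = 583.13 V.
After C: V = 583.13 × 1282/617 = 1211.6 V.
I_load = 1211.6/1350 = 0.89751 A, so P_out = 1211.6 × 0.89751 = 1087.4 W.
All ideal ⇒ P_in = P_out, so I_supply = 1087.4/415 = 2.62 A.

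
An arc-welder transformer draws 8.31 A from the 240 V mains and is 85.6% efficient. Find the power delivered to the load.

P_out ≈ 1710 W

P_in = V_p I_p = 240 × 8.31 = 1994.4 W.
P_out = η P_in = 0.856 × 1994.4 = 1710 W.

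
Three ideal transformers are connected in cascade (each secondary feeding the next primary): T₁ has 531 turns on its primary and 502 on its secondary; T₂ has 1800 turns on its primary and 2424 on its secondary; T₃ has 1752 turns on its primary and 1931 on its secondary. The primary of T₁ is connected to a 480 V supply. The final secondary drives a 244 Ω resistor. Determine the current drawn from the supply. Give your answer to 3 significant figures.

Secondary of T₁: V = 480.00 × 502/531 = 453.79 V.
Secondary of T₂: V = 453.79 × 2424/1800 = 611.10 V.
Secondary of T₃: V = 611.10 × 1931/1752 = 673.53 V.
I_load = 673.53/244 = 2.7604 A, so P_out = 673.53 × 2.7604 = 1859.2 W.
All ideal ⇒ P_in = P_out, so I_supply = 1859.2/480 = 3.87 A.

I_supply ≈ 3.87 A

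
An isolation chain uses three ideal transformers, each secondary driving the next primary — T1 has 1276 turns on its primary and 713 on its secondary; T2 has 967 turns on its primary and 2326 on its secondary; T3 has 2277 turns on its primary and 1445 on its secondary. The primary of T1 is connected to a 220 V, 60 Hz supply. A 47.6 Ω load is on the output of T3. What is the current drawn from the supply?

I_supply ≈ 3.36 A

After T1: V = 220.00 × 713/1276 = 122.93 V.
After T2: V = 122.93 × 2326/967 = 295.70 V.
After T3: V = 295.70 × 1445/2277 = 187.65 V.
I_load = 187.65/47.6 = 3.9422 A, so P_out = 187.65 × 3.9422 = 739.76 W.
All ideal ⇒ P_in = P_out, so I_supply = 739.76/220 = 3.36 A.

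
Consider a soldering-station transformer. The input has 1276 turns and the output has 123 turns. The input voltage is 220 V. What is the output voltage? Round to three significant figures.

V_out ≈ 21.2 V

V_out/V_in = N_out/N_in, so V_out = 220 × 123/1276 = 21.2 V.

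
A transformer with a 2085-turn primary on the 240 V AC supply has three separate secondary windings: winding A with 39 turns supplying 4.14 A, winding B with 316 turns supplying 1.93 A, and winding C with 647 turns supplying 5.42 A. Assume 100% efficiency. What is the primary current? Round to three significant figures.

I_p ≈ 2.05 A

V_A = 240 × 39/2085 = 4.4892 V; V_B = 240 × 316/2085 = 36.374 V; V_C = 240 × 647/2085 = 74.475 V.
P_out = V_A I_A + V_B I_B + V_C I_C = 4.4892×4.14 + 36.374×1.93 + 74.475×5.42 = 18.585 + 70.202 + 403.65 = 492.44 W.
Ideal ⇒ P_in = P_out, so I_p = P_out/V_p = 492.44/240 = 2.05 A.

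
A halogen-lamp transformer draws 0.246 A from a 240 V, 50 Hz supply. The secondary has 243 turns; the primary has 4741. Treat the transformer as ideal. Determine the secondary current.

I_s ≈ 4.80 A

I_s/I_p = N_p/N_s, so I_s = 0.246 × 4741/243 = 4.80 A.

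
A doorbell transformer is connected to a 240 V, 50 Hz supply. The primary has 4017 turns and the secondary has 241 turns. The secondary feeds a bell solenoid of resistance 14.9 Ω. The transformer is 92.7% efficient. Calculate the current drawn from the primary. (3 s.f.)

V_s = 240 × 241/4017 = 14.399 V.
I_s = V_s/R = 14.399/14.9 = 0.96636 A.
P_out = V_s I_s = 14.399 × 0.96636 = 13.914 W.
P_in = P_out/η = 13.914/0.927 = 15.010 W.
I_p = P_in/V_p = 15.010/240 = 0.0625 A.

I_p ≈ 0.0625 A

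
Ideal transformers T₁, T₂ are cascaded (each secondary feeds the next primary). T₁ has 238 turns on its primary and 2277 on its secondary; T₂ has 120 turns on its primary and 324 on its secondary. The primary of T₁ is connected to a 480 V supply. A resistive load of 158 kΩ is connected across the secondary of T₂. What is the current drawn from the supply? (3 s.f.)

After T₁: V = 480.00 × 2277/238 = 4592.3 V.
After T₂: V = 4592.3 × 324/120 = 12399 V.
I_load = 12399/158000 = 0.078475 A, so P_out = 12399 × 0.078475 = 973.03 W.
All ideal ⇒ P_in = P_out, so I_supply = 973.03/480 = 2.03 A.

I_supply ≈ 2.03 A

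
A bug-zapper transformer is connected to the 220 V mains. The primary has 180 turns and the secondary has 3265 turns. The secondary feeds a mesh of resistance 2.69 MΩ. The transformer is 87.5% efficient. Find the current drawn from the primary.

V_s = 220 × 3265/180 = 3990.6 V.
I_s = V_s/R = 3990.6/(2.69×10^6) = 0.0014835 A.
P_out = V_s I_s = 3990.6 × 0.0014835 = 5.9199 W.
P_in = P_out/η = 5.9199/0.875 = 6.7656 W.
I_p = P_in/V_p = 6.7656/220 = 0.0308 A.

I_p ≈ 0.0308 A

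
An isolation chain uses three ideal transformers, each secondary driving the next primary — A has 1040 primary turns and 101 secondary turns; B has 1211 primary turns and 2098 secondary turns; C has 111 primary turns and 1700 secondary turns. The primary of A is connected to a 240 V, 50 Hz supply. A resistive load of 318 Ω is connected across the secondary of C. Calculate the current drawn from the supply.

I_supply ≈ 5.01 A

Secondary of A: V = 240.00 × 101/1040 = 23.308 V.
Secondary of B: V = 23.308 × 2098/1211 = 40.379 V.
Secondary of C: V = 40.379 × 1700/111 = 618.42 V.
I_load = 618.42/318 = 1.9447 A, so P_out = 618.42 × 1.9447 = 1202.7 W.
All ideal ⇒ P_in = P_out, so I_supply = 1202.7/240 = 5.01 A.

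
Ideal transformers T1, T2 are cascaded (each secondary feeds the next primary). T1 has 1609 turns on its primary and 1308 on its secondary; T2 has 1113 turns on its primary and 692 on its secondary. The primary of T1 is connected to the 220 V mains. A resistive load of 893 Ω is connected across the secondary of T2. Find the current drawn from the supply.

Secondary of T1: V = 220.00 × 1308/1609 = 178.84 V.
Secondary of T2: V = 178.84 × 692/1113 = 111.20 V.
I_load = 111.20/893 = 0.12452 A, so P_out = 111.20 × 0.12452 = 13.846 W.
All ideal ⇒ P_in = P_out, so I_supply = 13.846/220 = 0.0629 A.

I_supply ≈ 0.0629 A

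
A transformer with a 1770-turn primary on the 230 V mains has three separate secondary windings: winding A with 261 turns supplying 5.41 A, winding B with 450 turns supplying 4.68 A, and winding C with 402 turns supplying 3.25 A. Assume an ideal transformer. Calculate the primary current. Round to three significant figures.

I_p ≈ 2.73 A

V_A = 230 × 261/1770 = 33.915 V; V_B = 230 × 450/1770 = 58.475 V; V_C = 230 × 402/1770 = 52.237 V.
P_out = V_A I_A + V_B I_B + V_C I_C = 33.915×5.41 + 58.475×4.68 + 52.237×3.25 = 183.48 + 273.66 + 169.77 = 626.91 W.
Ideal ⇒ P_in = P_out, so I_p = P_out/V_p = 626.91/230 = 2.73 A.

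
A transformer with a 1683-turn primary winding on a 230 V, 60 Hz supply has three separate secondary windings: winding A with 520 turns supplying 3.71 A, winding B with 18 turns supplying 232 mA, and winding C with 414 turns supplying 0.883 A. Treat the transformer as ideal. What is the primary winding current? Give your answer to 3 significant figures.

I_p ≈ 1.37 A

V_A = 230 × 520/1683 = 71.064 V; V_B = 230 × 18/1683 = 2.4599 V; V_C = 230 × 414/1683 = 56.578 V.
P_out = V_A I_A + V_B I_B + V_C I_C = 71.064×3.71 + 2.4599×0.232 + 56.578×0.883 = 263.65 + 0.57070 + 49.958 = 314.17 W.
Ideal ⇒ P_in = P_out, so I_p = P_out/V_p = 314.17/230 = 1.37 A.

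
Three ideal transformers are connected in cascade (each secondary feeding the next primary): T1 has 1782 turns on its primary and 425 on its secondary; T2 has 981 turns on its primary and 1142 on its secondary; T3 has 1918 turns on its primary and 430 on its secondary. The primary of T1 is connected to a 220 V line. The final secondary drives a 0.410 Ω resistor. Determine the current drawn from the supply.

Secondary of T1: V = 220.00 × 425/1782 = 52.469 V.
Secondary of T2: V = 52.469 × 1142/981 = 61.080 V.
Secondary of T3: V = 61.080 × 430/1918 = 13.694 V.
I_load = 13.694/0.410 = 33.399 A, so P_out = 13.694 × 33.399 = 457.36 W.
All ideal ⇒ P_in = P_out, so I_supply = 457.36/220 = 2.08 A.

I_supply ≈ 2.08 A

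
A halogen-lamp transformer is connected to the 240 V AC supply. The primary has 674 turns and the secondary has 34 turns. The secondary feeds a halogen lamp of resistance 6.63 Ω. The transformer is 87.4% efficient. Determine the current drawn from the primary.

V_s = 240 × 34/674 = 12.107 V.
I_s = V_s/R = 12.107/6.63 = 1.8261 A.
P_out = V_s I_s = 12.107 × 1.8261 = 22.108 W.
P_in = P_out/η = 22.108/0.874 = 25.295 W.
I_p = P_in/V_p = 25.295/240 = 0.105 A.

I_p ≈ 0.105 A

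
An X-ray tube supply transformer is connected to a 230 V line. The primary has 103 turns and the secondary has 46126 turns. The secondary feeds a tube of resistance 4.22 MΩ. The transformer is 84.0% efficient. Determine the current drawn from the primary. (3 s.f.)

V_s = 230 × 46126/103 = 103000 V.
I_s = V_s/R = 103000/(4.22×10^6) = 0.024408 A.
P_out = V_s I_s = 103000 × 0.024408 = 2514.0 W.
P_in = P_out/η = 2514.0/0.840 = 2992.8 W.
I_p = P_in/V_p = 2992.8/230 = 13.0 A.

I_p ≈ 13.0 A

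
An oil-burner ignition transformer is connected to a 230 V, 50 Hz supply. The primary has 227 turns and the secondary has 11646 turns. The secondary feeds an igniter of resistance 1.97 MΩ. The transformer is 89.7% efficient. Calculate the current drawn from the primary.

I_p ≈ 0.343 A

V_s = 230 × 11646/227 = 11800 V.
I_s = V_s/R = 11800/(1.97×10^6) = 0.0059898 A.
P_out = V_s I_s = 11800 × 0.0059898 = 70.679 W.
P_in = P_out/η = 70.679/0.897 = 78.795 W.
I_p = P_in/V_p = 78.795/230 = 0.343 A.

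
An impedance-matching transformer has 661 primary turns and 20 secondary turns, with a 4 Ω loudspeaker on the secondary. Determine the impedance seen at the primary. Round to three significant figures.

Z_p = (N_p/N_s)² × Z_s = (661/20)² × 4 = 4370 Ω.

Z_p ≈ 4370 Ω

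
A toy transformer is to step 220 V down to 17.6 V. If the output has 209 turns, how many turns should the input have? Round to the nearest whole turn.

N_in = 2612 turns

N_in/N_out = V_in/V_out, so N_in = 209 × 220/17.6 = 2612.5 ≈ 2612 turns.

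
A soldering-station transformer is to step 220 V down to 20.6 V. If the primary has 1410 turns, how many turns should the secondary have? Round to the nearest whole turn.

N_s = 132 turns

N_s/N_p = V_s/V_p, so N_s = 1410 × 20.6/220 = 132.0 ≈ 132 turns.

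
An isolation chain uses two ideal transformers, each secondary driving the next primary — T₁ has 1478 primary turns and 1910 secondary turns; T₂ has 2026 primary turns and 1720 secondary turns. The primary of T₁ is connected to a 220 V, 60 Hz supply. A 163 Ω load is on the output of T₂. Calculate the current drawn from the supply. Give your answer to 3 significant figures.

I_supply ≈ 1.62 A

After T₁: V = 220.00 × 1910/1478 = 284.30 V.
After T₂: V = 284.30 × 1720/2026 = 241.36 V.
I_load = 241.36/163 = 1.4808 A, so P_out = 241.36 × 1.4808 = 357.40 W.
All ideal ⇒ P_in = P_out, so I_supply = 357.40/220 = 1.62 A.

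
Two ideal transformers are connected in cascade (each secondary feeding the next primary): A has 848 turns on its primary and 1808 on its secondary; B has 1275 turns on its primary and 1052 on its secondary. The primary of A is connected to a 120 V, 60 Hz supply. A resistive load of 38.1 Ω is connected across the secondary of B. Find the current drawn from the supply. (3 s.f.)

I_supply ≈ 9.75 A

After A: V = 120.00 × 1808/848 = 255.85 V.
After B: V = 255.85 × 1052/1275 = 211.10 V.
I_load = 211.10/38.1 = 5.5407 A, so P_out = 211.10 × 5.5407 = 1169.6 W.
All ideal ⇒ P_in = P_out, so I_supply = 1169.6/120 = 9.75 A.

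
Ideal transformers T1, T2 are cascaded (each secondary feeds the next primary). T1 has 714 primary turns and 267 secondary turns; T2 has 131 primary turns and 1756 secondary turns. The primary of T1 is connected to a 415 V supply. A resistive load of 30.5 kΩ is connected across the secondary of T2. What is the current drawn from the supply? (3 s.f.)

I_supply ≈ 0.342 A

Secondary of T1: V = 415.00 × 267/714 = 155.19 V.
Secondary of T2: V = 155.19 × 1756/131 = 2080.2 V.
I_load = 2080.2/30500 = 0.068205 A, so P_out = 2080.2 × 0.068205 = 141.88 W.
All ideal ⇒ P_in = P_out, so I_supply = 141.88/415 = 0.342 A.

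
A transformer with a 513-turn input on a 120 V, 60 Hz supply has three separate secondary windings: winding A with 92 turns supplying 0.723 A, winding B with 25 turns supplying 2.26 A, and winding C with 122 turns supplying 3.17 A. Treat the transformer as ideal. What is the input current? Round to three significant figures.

I_in ≈ 0.994 A

V_A = 120 × 92/513 = 21.520 V; V_B = 120 × 25/513 = 5.8480 V; V_C = 120 × 122/513 = 28.538 V.
P_out = V_A I_A + V_B I_B + V_C I_C = 21.520×0.723 + 5.8480×2.26 + 28.538×3.17 = 15.559 + 13.216 + 90.465 = 119.24 W.
Ideal ⇒ P_in = P_out, so I_in = P_out/V_in = 119.24/120 = 0.994 A.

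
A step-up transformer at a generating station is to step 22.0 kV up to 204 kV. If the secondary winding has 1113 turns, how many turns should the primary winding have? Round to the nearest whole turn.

N_p = 120 turns

N_p/N_s = V_p/V_s, so N_p = 1113 × 22000/204000 = 120.0 ≈ 120 turns.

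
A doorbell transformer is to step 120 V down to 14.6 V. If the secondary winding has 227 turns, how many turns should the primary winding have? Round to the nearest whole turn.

N_p = 1866 turns

N_p/N_s = V_p/V_s, so N_p = 227 × 120/14.6 = 1865.8 ≈ 1866 turns.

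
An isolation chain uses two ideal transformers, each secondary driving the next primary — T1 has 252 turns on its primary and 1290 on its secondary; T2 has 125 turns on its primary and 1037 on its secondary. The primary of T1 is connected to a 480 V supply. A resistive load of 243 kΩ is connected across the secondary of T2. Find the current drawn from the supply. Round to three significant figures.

Secondary of T1: V = 480.00 × 1290/252 = 2457.1 V.
Secondary of T2: V = 2457.1 × 1037/125 = 20384 V.
I_load = 20384/243000 = 0.083887 A, so P_out = 20384 × 0.083887 = 1710.0 W.
All ideal ⇒ P_in = P_out, so I_supply = 1710.0/480 = 3.56 A.

I_supply ≈ 3.56 A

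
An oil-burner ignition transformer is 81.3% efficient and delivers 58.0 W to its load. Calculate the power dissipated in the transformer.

P_loss ≈ 13.3 W

P_in = P_out/η = 58.0/0.813 = 71.3407 W.
P_loss = P_in − P_out = 71.3407 − 58.0 = 13.3 W.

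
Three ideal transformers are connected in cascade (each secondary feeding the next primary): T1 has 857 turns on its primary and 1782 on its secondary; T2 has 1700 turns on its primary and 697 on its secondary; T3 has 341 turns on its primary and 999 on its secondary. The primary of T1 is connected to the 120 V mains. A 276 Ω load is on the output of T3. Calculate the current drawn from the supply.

Secondary of T1: V = 120.00 × 1782/857 = 249.52 V.
Secondary of T2: V = 249.52 × 697/1700 = 102.30 V.
Secondary of T3: V = 102.30 × 999/341 = 299.71 V.
I_load = 299.71/276 = 1.0859 A, so P_out = 299.71 × 1.0859 = 325.46 W.
All ideal ⇒ P_in = P_out, so I_supply = 325.46/120 = 2.71 A.

I_supply ≈ 2.71 A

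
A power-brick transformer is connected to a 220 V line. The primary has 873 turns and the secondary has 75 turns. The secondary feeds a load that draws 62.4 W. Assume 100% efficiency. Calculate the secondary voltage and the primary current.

V_s = V_p × N_s/N_p = 220 × 75/873 = 18.900 V.
I_s = P/V_s = 62.4/18.900 = 3.3015 A.
I_p = I_s × N_s/N_p = 3.3015 × 75/873 = 0.284 A.

V_s ≈ 18.9 V, I_p ≈ 0.284 A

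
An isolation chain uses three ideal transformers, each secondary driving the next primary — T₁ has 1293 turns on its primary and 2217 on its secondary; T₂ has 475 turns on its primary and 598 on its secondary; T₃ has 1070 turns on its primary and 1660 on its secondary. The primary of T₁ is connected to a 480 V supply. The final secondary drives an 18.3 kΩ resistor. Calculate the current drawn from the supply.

After T₁: V = 480.00 × 2217/1293 = 823.02 V.
After T₂: V = 823.02 × 598/475 = 1036.1 V.
After T₃: V = 1036.1 × 1660/1070 = 1607.5 V.
I_load = 1607.5/18300 = 0.087839 A, so P_out = 1607.5 × 0.087839 = 141.20 W.
All ideal ⇒ P_in = P_out, so I_supply = 141.20/480 = 0.294 A.

I_supply ≈ 0.294 A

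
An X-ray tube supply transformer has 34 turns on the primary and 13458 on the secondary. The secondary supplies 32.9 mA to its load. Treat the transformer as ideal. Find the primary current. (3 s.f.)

I_p ≈ 13.0 A

For an ideal transformer I_p/I_s = N_s/N_p, so I_p = 0.0329 × 13458/34 = 13.0 A.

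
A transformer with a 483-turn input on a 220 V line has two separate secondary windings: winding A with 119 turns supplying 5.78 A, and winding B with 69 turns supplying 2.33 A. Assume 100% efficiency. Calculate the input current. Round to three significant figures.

V_A = 220 × 119/483 = 54.203 V; V_B = 220 × 69/483 = 31.429 V.
P_out = V_A I_A + V_B I_B = 54.203×5.78 + 31.429×2.33 = 313.29 + 73.229 = 386.52 W.
Ideal ⇒ P_in = P_out, so I_in = P_out/V_in = 386.52/220 = 1.76 A.

I_in ≈ 1.76 A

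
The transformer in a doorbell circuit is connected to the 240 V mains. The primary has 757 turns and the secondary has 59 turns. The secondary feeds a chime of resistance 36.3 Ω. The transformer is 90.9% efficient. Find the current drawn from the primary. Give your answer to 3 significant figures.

I_p ≈ 0.0442 A

V_s = 240 × 59/757 = 18.705 V.
I_s = V_s/R = 18.705/36.3 = 0.51530 A.
P_out = V_s I_s = 18.705 × 0.51530 = 9.6389 W.
P_in = P_out/η = 9.6389/0.909 = 10.604 W.
I_p = P_in/V_p = 10.604/240 = 0.0442 A.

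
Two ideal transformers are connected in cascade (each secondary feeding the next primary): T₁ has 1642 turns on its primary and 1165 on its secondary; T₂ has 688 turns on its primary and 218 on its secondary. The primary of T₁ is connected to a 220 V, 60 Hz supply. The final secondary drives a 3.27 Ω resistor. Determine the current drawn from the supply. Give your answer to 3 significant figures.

After T₁: V = 220.00 × 1165/1642 = 156.09 V.
After T₂: V = 156.09 × 218/688 = 49.459 V.
I_load = 49.459/3.27 = 15.125 A, so P_out = 49.459 × 15.125 = 748.06 W.
All ideal ⇒ P_in = P_out, so I_supply = 748.06/220 = 3.40 A.

I_supply ≈ 3.40 A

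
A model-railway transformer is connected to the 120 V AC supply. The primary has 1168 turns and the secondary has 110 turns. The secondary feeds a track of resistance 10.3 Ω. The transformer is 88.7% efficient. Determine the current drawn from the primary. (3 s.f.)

V_s = 120 × 110/1168 = 11.301 V.
I_s = V_s/R = 11.301/10.3 = 1.0972 A.
P_out = V_s I_s = 11.301 × 1.0972 = 12.400 W.
P_in = P_out/η = 12.400/0.887 = 13.980 W.
I_p = P_in/V_p = 13.980/120 = 0.116 A.

I_p ≈ 0.116 A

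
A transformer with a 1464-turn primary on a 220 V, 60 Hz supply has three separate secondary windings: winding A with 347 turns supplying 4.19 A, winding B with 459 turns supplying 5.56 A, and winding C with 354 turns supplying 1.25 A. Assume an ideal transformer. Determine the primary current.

V_A = 220 × 347/1464 = 52.145 V; V_B = 220 × 459/1464 = 68.975 V; V_C = 220 × 354/1464 = 53.197 V.
P_out = V_A I_A + V_B I_B + V_C I_C = 52.145×4.19 + 68.975×5.56 + 53.197×1.25 = 218.49 + 383.50 + 66.496 = 668.49 W.
Ideal ⇒ P_in = P_out, so I_p = P_out/V_p = 668.49/220 = 3.04 A.

I_p ≈ 3.04 A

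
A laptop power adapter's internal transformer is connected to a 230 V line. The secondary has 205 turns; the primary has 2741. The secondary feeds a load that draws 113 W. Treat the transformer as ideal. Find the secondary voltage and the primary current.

V_s ≈ 17.2 V, I_p ≈ 0.491 A

V_s = V_p × N_s/N_p = 230 × 205/2741 = 17.202 V.
I_s = P/V_s = 113/17.202 = 6.5691 A.
I_p = I_s × N_s/N_p = 6.5691 × 205/2741 = 0.491 A.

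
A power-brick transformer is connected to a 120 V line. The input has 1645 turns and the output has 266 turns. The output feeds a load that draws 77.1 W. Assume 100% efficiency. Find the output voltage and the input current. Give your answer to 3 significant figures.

V_out ≈ 19.4 V, I_in ≈ 0.642 A

V_out = V_in × N_out/N_in = 120 × 266/1645 = 19.404 V.
I_out = P/V_out = 77.1/19.404 = 3.9734 A.
I_in = I_out × N_out/N_in = 3.9734 × 266/1645 = 0.642 A.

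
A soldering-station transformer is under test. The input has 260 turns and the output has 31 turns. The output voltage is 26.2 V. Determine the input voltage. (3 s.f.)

V_in ≈ 220 V

V_in/V_out = N_in/N_out, so V_in = 26.2 × 260/31 = 220 V.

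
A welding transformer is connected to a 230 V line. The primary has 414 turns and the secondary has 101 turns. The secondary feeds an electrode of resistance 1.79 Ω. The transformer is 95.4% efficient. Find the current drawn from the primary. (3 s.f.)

V_s = 230 × 101/414 = 56.111 V.
I_s = V_s/R = 56.111/1.79 = 31.347 A.
P_out = V_s I_s = 56.111 × 31.347 = 1758.9 W.
P_in = P_out/η = 1758.9/0.954 = 1843.7 W.
I_p = P_in/V_p = 1843.7/230 = 8.02 A.

I_p ≈ 8.02 A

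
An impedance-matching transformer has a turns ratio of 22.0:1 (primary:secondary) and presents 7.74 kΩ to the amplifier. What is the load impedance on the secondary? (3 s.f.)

Z_s ≈ 16.0 Ω

Z_s = Z_p/(N_p/N_s)² = 7740/22.0² = 16.0 Ω.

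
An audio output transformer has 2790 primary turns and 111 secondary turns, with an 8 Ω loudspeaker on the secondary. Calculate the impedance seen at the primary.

Z_p ≈ 5050 Ω

Z_p = (N_p/N_s)² × Z_s = (2790/111)² × 8 = 5050 Ω.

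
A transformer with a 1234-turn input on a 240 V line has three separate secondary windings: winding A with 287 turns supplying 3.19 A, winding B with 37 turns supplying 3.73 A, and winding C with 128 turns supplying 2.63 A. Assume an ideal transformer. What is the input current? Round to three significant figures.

I_in ≈ 1.13 A

V_A = 240 × 287/1234 = 55.818 V; V_B = 240 × 37/1234 = 7.1961 V; V_C = 240 × 128/1234 = 24.895 V.
P_out = V_A I_A + V_B I_B + V_C I_C = 55.818×3.19 + 7.1961×3.73 + 24.895×2.63 = 178.06 + 26.841 + 65.473 = 270.38 W.
Ideal ⇒ P_in = P_out, so I_in = P_out/V_in = 270.38/240 = 1.13 A.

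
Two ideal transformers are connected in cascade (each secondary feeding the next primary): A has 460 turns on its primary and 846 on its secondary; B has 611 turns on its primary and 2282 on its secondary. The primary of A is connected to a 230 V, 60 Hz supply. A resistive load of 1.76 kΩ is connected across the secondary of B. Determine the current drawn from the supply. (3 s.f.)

I_supply ≈ 6.17 A

After A: V = 230.00 × 846/460 = 423.00 V.
After B: V = 423.00 × 2282/611 = 1579.8 V.
I_load = 1579.8/1760 = 0.89764 A, so P_out = 1579.8 × 0.89764 = 1418.1 W.
All ideal ⇒ P_in = P_out, so I_supply = 1418.1/230 = 6.17 A.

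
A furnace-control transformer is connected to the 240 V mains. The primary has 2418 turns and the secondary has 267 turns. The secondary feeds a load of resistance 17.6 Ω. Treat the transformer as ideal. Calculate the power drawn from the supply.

V_s = V_p × N_s/N_p = 240 × 267/2418 = 26.501 V.
I_s = V_s/R = 26.501/17.6 = 1.5058 A.
I_p = I_s × N_s/N_p = 1.5058 × 267/2418 = 0.16627 A.
P = V_p I_p = 240 × 0.16627 = 39.9 W.

P ≈ 39.9 W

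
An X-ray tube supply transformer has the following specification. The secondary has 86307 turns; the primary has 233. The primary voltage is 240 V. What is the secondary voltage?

V_s ≈ 88900 V

V_s/V_p = N_s/N_p, so V_s = 240 × 86307/233 = 88900 V.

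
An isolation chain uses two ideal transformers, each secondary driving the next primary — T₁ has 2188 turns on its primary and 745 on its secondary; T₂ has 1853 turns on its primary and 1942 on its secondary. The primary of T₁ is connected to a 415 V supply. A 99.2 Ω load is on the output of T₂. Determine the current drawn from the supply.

I_supply ≈ 0.533 A

After T₁: V = 415.00 × 745/2188 = 141.30 V.
After T₂: V = 141.30 × 1942/1853 = 148.09 V.
I_load = 148.09/99.2 = 1.4929 A, so P_out = 148.09 × 1.4929 = 221.08 W.
All ideal ⇒ P_in = P_out, so I_supply = 221.08/415 = 0.533 A.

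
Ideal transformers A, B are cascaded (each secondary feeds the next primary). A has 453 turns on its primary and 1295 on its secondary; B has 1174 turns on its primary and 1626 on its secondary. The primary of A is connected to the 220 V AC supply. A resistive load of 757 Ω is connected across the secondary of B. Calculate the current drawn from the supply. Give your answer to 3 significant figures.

I_supply ≈ 4.56 A

Secondary of A: V = 220.00 × 1295/453 = 628.92 V.
Secondary of B: V = 628.92 × 1626/1174 = 871.06 V.
I_load = 871.06/757 = 1.1507 A, so P_out = 871.06 × 1.1507 = 1002.3 W.
All ideal ⇒ P_in = P_out, so I_supply = 1002.3/220 = 4.56 A.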